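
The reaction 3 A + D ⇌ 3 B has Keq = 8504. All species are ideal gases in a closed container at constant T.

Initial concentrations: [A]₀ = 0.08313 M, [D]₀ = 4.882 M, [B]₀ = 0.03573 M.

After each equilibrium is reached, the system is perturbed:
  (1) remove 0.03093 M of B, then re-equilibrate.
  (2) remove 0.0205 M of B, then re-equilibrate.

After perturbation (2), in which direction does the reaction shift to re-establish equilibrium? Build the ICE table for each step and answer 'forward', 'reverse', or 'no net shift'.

Direction: forward

Q₀ = 0.01626 vs Keq = 8504 ⇒ Q<K, forward
Step 1:
                    A           D           B
  I           0.08313       4.882     0.03573
  C          -0.07979     -0.0266     0.07979
  E          0.003342       4.855      0.1155
  solve Keq expr → x = 0.0266; check Q = 8504
Then remove 0.03093 M of B.
Step 2:
                    A           D           B
  I          0.003342       4.855     0.08459
  C       -8.6967e-04 -2.8989e-04  8.6967e-04
  E          0.002473       4.855     0.08546
  solve Keq expr → x = 2.8989e-04; check Q = 8504
Then remove 0.0205 M of B.
Step 3:
                    A           D           B
  I          0.002473       4.855     0.06496
  C       -5.7642e-04 -1.9214e-04  5.7642e-04
  E          0.001896       4.855     0.06553
  solve Keq expr → x = 1.9214e-04; check Q = 8504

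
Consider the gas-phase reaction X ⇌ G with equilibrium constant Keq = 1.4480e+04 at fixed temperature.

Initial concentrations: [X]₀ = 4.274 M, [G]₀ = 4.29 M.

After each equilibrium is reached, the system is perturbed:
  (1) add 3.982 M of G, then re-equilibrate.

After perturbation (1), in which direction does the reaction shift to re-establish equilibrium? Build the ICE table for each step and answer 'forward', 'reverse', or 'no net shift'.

Direction: reverse

Q₀ = 1.004 vs Keq = 1.4480e+04 ⇒ Q<K, forward
Step 1:
                  X         G
  I           4.274      4.29
  C          -4.273     4.273
  E       5.9140e-04     8.563
  solve Keq expr → x = 4.273; check Q = 1.4480e+04
Then add 3.982 M of G.
Step 2:
                  X         G
  I       5.9140e-04     12.55
  C       2.7498e-04 -2.7498e-04
  E       8.6638e-04     12.55
  solve Keq expr → x = -2.7498e-04; check Q = 1.4480e+04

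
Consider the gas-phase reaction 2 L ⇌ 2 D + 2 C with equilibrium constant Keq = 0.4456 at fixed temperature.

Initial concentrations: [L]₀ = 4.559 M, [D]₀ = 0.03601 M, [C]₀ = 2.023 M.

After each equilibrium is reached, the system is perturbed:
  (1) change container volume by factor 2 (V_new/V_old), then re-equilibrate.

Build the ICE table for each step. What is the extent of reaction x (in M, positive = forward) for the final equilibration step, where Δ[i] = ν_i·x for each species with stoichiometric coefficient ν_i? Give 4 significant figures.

Q₀ = 2.5533e-04 vs Keq = 0.4456 ⇒ Q<K, forward
Step 1:
                  L         D         C
  I           4.559   0.03601     2.023
  C         -0.8342    0.8342    0.8342
  E           3.725    0.8702     2.857
  solve Keq expr → x = 0.4171; check Q = 0.4456
Then change container volume by factor 2 (V_new/V_old).
Step 2:
                  L         D         C
  I           1.862    0.4351     1.429
  C         -0.2255    0.2255    0.2255
  E           1.637    0.6606     1.654
  solve Keq expr → x = 0.1127; check Q = 0.4456

x = 0.1127 M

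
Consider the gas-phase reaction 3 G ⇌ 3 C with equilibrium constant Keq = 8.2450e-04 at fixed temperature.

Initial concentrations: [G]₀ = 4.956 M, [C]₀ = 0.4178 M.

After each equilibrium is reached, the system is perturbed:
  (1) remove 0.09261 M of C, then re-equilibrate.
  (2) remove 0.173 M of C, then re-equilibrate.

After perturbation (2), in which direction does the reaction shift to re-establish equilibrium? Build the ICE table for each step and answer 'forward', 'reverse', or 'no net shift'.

Direction: forward

Q₀ = 5.9912e-04 vs Keq = 8.2450e-04 ⇒ Q<K, forward
Step 1:
                    G           C
  Initial       4.956      0.4178
  Change      -0.0429      0.0429
  Equil         4.913      0.4607
  solve Keq expr → x = 0.0143; check Q = 8.2450e-04
Then remove 0.09261 M of C.
Step 2:
                    G           C
  Initial       4.913      0.3681
  Change     -0.08467     0.08467
  Equil         4.828      0.4528
  solve Keq expr → x = 0.02822; check Q = 8.2450e-04
Then remove 0.173 M of C.
Step 3:
                    G           C
  Initial       4.828      0.2798
  Change      -0.1582      0.1582
  Equil          4.67      0.4379
  solve Keq expr → x = 0.05272; check Q = 8.2450e-04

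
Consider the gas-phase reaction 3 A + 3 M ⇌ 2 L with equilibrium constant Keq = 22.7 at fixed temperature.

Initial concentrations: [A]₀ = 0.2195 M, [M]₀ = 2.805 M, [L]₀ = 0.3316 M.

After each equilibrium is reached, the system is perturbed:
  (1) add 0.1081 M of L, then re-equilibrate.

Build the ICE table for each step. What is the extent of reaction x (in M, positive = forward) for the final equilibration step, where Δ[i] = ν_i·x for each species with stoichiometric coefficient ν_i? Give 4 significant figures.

Q₀ = 0.4711 vs Keq = 22.7 ⇒ Q<K, forward
Step 1:
                    A           M           L
  init         0.2195       2.805      0.3316
  Δ           -0.1442     -0.1442      0.0961
  eq          0.07535       2.661      0.4277
  solve Keq expr → x = 0.04805; check Q = 22.7
Then add 0.1081 M of L.
Step 2:
                    A           M           L
  init        0.07535       2.661      0.5358
  Δ           0.01105     0.01105   -0.007367
  eq           0.0864       2.672      0.5284
  solve Keq expr → x = -0.003683; check Q = 22.7

x = -0.003683 M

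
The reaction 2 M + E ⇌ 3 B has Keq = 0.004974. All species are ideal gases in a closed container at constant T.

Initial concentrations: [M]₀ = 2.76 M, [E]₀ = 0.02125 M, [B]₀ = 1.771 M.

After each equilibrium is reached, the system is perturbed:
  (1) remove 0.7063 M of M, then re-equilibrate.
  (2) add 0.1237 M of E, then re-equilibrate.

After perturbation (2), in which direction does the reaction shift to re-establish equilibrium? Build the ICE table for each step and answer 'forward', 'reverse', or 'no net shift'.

Q₀ = 34.31 vs Keq = 0.004974 ⇒ Q>K, reverse
Step 1:
                    M           E           B
  I              2.76     0.02125       1.771
  C            0.9633      0.4816      -1.445
  E             3.723      0.5029      0.3261
  solve Keq expr → x = -0.4816; check Q = 0.004974
Then remove 0.7063 M of M.
Step 2:
                    M           E           B
  I             3.017      0.5029      0.3261
  C           0.02576     0.01288    -0.03864
  E             3.043      0.5158      0.2874
  solve Keq expr → x = -0.01288; check Q = 0.004974
Then add 0.1237 M of E.
Step 3:
                    M           E           B
  I             3.043      0.6395      0.2874
  C          -0.01296   -0.006478     0.01943
  E              3.03       0.633      0.3069
  solve Keq expr → x = 0.006478; check Q = 0.004974

Direction: forward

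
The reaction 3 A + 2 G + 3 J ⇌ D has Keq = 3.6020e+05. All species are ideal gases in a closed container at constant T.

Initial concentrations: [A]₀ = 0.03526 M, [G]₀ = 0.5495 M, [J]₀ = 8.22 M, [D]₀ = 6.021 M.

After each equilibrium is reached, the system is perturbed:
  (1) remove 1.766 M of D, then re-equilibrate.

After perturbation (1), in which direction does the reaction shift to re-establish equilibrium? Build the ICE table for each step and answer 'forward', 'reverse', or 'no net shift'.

Q₀ = 819 vs Keq = 3.6020e+05 ⇒ Q<K, forward
Step 1:
                   A          G          J          D
  I          0.03526     0.5495       8.22      6.021
  C         -0.03049   -0.02032   -0.03049    0.01016
  E         0.004775     0.5292       8.19      6.031
  solve Keq expr → x = 0.01016; check Q = 3.6020e+05
Then remove 1.766 M of D.
Step 2:
                   A          G          J          D
  I         0.004775     0.5292       8.19      4.265
  C       -5.1860e-04 -3.4573e-04 -5.1860e-04 1.7287e-04
  E         0.004256     0.5288      8.189      4.265
  solve Keq expr → x = 1.7287e-04; check Q = 3.6020e+05

Direction: forward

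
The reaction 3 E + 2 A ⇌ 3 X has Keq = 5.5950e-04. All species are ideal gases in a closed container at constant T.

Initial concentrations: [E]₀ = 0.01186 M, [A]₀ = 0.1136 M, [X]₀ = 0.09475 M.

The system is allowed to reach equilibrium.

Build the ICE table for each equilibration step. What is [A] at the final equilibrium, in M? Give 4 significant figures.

Q₀ = 3.9512e+04 vs Keq = 5.5950e-04 ⇒ Q>K, reverse
Step 1:
                    E           A           X
  Initial     0.01186      0.1136     0.09475
  Change      0.09207     0.06138    -0.09207
  Equil        0.1039       0.175    0.002679
  solve Keq expr → x = -0.03069; check Q = 5.5950e-04

[A]_eq = 0.175 M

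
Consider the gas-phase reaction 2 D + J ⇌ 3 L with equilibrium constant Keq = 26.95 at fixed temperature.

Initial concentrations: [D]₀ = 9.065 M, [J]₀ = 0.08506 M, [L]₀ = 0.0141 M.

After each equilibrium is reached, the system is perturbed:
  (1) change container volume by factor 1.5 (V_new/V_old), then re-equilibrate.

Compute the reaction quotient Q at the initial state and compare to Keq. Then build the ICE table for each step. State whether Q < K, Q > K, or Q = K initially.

Q₀ = 4.0105e-07 vs Keq = 26.95 ⇒ Q<K, forward
Step 1:
                    D           J           L
  I             9.065     0.08506      0.0141
  C           -0.1701    -0.08505      0.2552
  E             8.895  9.1546e-06      0.2693
  solve Keq expr → x = 0.08505; check Q = 26.95
Then change container volume by factor 1.5 (V_new/V_old).
Step 2:
                    D           J           L
  I              5.93  6.1031e-06      0.1795
  C                 0           0           0
  E              5.93  6.1031e-06      0.1795
  solve Keq expr → x = 0; check Q = 26.95

Q₀ = 4.0105e-07; Q < K (proceeds forward)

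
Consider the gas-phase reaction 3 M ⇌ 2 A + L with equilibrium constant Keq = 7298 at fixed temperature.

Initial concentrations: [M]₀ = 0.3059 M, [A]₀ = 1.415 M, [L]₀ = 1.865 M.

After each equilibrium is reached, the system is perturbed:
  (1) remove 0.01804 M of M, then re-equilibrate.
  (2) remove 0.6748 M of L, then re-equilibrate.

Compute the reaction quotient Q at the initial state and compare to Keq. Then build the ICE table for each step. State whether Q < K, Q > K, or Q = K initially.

Q₀ = 130.5; Q < K (proceeds forward)

Q₀ = 130.5 vs Keq = 7298 ⇒ Q<K, forward
Step 1:
                   M          A          L
  init        0.3059      1.415      1.865
  Δ          -0.2194     0.1463    0.07313
  eq         0.08651      1.561      1.938
  solve Keq expr → x = 0.07313; check Q = 7298
Then remove 0.01804 M of M.
Step 2:
                   M          A          L
  init       0.06847      1.561      1.938
  Δ          0.01752   -0.01168   -0.00584
  eq         0.08599       1.55      1.932
  solve Keq expr → x = -0.00584; check Q = 7298
Then remove 0.6748 M of L.
Step 3:
                   M          A          L
  init       0.08599       1.55      1.257
  Δ         -0.01116    0.00744    0.00372
  eq         0.07483      1.557      1.261
  solve Keq expr → x = 0.00372; check Q = 7298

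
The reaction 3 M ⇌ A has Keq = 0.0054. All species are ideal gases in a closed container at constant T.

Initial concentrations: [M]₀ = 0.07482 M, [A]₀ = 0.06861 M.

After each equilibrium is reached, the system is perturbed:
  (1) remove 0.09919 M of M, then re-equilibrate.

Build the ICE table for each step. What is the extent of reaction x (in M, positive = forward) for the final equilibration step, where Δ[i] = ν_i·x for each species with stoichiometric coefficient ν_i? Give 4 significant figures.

Q₀ = 163.8 vs Keq = 0.0054 ⇒ Q>K, reverse
Step 1:
                  M         A
  I         0.07482   0.06861
  C          0.2055  -0.06849
  E          0.2803 1.1891e-04
  solve Keq expr → x = -0.06849; check Q = 0.0054
Then remove 0.09919 M of M.
Step 2:
                  M         A
  I          0.1811 1.1891e-04
  C       2.6010e-04 -8.6700e-05
  E          0.1814 3.2214e-05
  solve Keq expr → x = -8.6700e-05; check Q = 0.0054

x = -8.6700e-05 M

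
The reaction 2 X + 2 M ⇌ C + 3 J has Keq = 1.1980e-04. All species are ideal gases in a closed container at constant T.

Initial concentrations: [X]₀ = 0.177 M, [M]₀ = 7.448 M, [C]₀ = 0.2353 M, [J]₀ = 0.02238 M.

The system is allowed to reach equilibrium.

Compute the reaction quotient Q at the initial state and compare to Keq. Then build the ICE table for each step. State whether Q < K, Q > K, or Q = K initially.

Q₀ = 1.5177e-06; Q < K (proceeds forward)

Q₀ = 1.5177e-06 vs Keq = 1.1980e-04 ⇒ Q<K, forward
Step 1:
                    X           M           C           J
  Initial       0.177       7.448      0.2353     0.02238
  Change     -0.03799    -0.03799     0.01899     0.05698
  Equil         0.139        7.41      0.2543     0.07936
  solve Keq expr → x = 0.01899; check Q = 1.1980e-04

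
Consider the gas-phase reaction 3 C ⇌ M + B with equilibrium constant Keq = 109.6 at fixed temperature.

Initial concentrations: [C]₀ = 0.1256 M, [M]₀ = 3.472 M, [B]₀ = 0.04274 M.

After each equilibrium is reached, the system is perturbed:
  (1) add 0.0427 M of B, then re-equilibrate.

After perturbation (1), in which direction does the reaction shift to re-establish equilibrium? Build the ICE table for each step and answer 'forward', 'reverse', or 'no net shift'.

Q₀ = 74.89 vs Keq = 109.6 ⇒ Q<K, forward
Step 1:
                    C           M           B
  init         0.1256       3.472     0.04274
  Δ          -0.01167     0.00389     0.00389
  eq           0.1139       3.476     0.04663
  solve Keq expr → x = 0.00389; check Q = 109.6
Then add 0.0427 M of B.
Step 2:
                    C           M           B
  init         0.1139       3.476     0.08933
  Δ           0.02325    -0.00775    -0.00775
  eq           0.1372       3.468     0.08158
  solve Keq expr → x = -0.00775; check Q = 109.6

Direction: reverse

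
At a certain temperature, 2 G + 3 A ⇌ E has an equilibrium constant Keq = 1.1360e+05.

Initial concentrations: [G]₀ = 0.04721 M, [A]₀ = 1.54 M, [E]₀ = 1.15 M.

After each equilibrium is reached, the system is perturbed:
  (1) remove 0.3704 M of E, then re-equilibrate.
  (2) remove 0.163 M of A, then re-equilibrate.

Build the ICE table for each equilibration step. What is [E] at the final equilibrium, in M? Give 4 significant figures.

[E]_eq = 0.8023 M

Q₀ = 141.3 vs Keq = 1.1360e+05 ⇒ Q<K, forward
Step 1:
                   G          A          E
  Initial    0.04721       1.54       1.15
  Change    -0.04541   -0.06812    0.02271
  Equil     0.001799      1.472      1.173
  solve Keq expr → x = 0.02271; check Q = 1.1360e+05
Then remove 0.3704 M of E.
Step 2:
                   G          A          E
  Initial   0.001799      1.472     0.8023
  Change  -3.1018e-04 -4.6528e-04 1.5509e-04
  Equil     0.001489      1.471     0.8025
  solve Keq expr → x = 1.5509e-04; check Q = 1.1360e+05
Then remove 0.163 M of A.
Step 3:
                   G          A          E
  Initial   0.001489      1.308     0.8025
  Change  2.8572e-04 4.2859e-04 -1.4286e-04
  Equil     0.001775      1.309     0.8023
  solve Keq expr → x = -1.4286e-04; check Q = 1.1360e+05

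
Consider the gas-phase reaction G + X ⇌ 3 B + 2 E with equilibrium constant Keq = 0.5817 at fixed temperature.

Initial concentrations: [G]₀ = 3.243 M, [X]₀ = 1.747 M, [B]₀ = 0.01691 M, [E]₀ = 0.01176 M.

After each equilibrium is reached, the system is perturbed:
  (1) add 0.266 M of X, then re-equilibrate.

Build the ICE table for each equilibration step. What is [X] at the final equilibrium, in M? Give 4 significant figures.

Q₀ = 1.1803e-10 vs Keq = 0.5817 ⇒ Q<K, forward
Step 1:
                   G          X          B          E
  init         3.243      1.747    0.01691    0.01176
  Δ          -0.4494    -0.4494      1.348     0.8988
  eq           2.794      1.298      1.365     0.9105
  solve Keq expr → x = 0.4494; check Q = 0.5817
Then add 0.266 M of X.
Step 2:
                   G          X          B          E
  init         2.794      1.564      1.365     0.9105
  Δ          -0.0158    -0.0158     0.0474     0.0316
  eq           2.778      1.548      1.412     0.9421
  solve Keq expr → x = 0.0158; check Q = 0.5817

[X]_eq = 1.548 M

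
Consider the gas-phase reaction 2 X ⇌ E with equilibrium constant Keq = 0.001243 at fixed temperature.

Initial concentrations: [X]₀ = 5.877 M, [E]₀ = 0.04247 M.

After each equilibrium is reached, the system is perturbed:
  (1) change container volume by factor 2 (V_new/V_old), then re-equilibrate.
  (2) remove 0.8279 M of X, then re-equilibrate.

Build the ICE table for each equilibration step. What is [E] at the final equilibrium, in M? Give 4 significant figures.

Q₀ = 0.00123 vs Keq = 0.001243 ⇒ Q<K, forward
Step 1:
                  X         E
  Initial     5.877   0.04247
  Change  -8.9804e-04 4.4902e-04
  Equil       5.876   0.04292
  solve Keq expr → x = 4.4902e-04; check Q = 0.001243
Then change container volume by factor 2 (V_new/V_old).
Step 2:
                  X         E
  Initial     2.938   0.02146
  Change    0.02115  -0.01057
  Equil       2.959   0.01088
  solve Keq expr → x = -0.01057; check Q = 0.001243
Then remove 0.8279 M of X.
Step 3:
                  X         E
  Initial     2.131   0.01088
  Change    0.01037 -0.005183
  Equil       2.142  0.005701
  solve Keq expr → x = -0.005183; check Q = 0.001243

[E]_eq = 0.005701 M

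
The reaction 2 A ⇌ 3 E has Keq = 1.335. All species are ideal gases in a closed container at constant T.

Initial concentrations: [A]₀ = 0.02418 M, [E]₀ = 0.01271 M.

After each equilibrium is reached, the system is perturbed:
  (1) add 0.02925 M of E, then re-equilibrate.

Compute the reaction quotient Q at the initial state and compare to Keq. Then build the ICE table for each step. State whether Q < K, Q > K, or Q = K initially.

Q₀ = 0.003512; Q < K (proceeds forward)

Q₀ = 0.003512 vs Keq = 1.335 ⇒ Q<K, forward
Step 1:
                    A           E
  I           0.02418     0.01271
  C          -0.01752     0.02628
  E          0.006662     0.03899
  solve Keq expr → x = 0.008759; check Q = 1.335
Then add 0.02925 M of E.
Step 2:
                    A           E
  I          0.006662     0.06824
  C          0.005875   -0.008812
  E           0.01254     0.05942
  solve Keq expr → x = -0.002937; check Q = 1.335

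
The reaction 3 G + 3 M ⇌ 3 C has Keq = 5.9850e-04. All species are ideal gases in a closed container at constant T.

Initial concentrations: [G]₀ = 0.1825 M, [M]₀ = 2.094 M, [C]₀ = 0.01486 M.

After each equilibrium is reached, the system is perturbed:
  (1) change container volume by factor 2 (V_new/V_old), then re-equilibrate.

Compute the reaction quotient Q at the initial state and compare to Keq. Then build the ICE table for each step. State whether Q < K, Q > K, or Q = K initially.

Q₀ = 5.8795e-05 vs Keq = 5.9850e-04 ⇒ Q<K, forward
Step 1:
                   G          M          C
  I           0.1825      2.094    0.01486
  C         -0.01457   -0.01457    0.01457
  E           0.1679      2.079    0.02943
  solve Keq expr → x = 0.004856; check Q = 5.9850e-04
Then change container volume by factor 2 (V_new/V_old).
Step 2:
                   G          M          C
  I          0.08397       1.04    0.01471
  C         0.006717   0.006717  -0.006717
  E          0.09068      1.046   0.007997
  solve Keq expr → x = -0.002239; check Q = 5.9850e-04

Q₀ = 5.8795e-05; Q < K (proceeds forward)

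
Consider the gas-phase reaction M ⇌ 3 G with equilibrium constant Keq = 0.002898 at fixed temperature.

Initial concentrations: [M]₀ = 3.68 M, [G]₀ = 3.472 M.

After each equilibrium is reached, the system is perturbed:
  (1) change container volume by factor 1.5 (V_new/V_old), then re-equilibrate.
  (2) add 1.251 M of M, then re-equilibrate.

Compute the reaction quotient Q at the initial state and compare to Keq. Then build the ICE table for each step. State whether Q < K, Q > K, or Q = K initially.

Q₀ = 11.37 vs Keq = 0.002898 ⇒ Q>K, reverse
Step 1:
                  M         G
  I            3.68     3.472
  C           1.077    -3.232
  E           4.757    0.2398
  solve Keq expr → x = -1.077; check Q = 0.002898
Then change container volume by factor 1.5 (V_new/V_old).
Step 2:
                  M         G
  I           3.172    0.1599
  C        -0.01642   0.04925
  E           3.155    0.2091
  solve Keq expr → x = 0.01642; check Q = 0.002898
Then add 1.251 M of M.
Step 3:
                  M         G
  I           4.406    0.2091
  C        -0.00816   0.02448
  E           4.398    0.2336
  solve Keq expr → x = 0.00816; check Q = 0.002898

Q₀ = 11.37; Q > K (proceeds reverse)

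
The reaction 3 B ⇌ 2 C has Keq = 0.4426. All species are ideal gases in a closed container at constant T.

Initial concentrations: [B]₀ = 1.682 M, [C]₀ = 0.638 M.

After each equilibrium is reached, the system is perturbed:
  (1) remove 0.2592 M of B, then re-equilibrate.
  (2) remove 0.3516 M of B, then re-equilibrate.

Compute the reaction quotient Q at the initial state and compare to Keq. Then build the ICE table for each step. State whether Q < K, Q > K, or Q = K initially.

Q₀ = 0.08554; Q < K (proceeds forward)

Q₀ = 0.08554 vs Keq = 0.4426 ⇒ Q<K, forward
Step 1:
                   B          C
  I            1.682      0.638
  C          -0.4341     0.2894
  E            1.248     0.9274
  solve Keq expr → x = 0.1447; check Q = 0.4426
Then remove 0.2592 M of B.
Step 2:
                   B          C
  I           0.9887     0.9274
  C            0.161    -0.1073
  E             1.15     0.8201
  solve Keq expr → x = -0.05366; check Q = 0.4426
Then remove 0.3516 M of B.
Step 3:
                   B          C
  I           0.7981     0.8201
  C            0.214    -0.1427
  E            1.012     0.6774
  solve Keq expr → x = -0.07135; check Q = 0.4426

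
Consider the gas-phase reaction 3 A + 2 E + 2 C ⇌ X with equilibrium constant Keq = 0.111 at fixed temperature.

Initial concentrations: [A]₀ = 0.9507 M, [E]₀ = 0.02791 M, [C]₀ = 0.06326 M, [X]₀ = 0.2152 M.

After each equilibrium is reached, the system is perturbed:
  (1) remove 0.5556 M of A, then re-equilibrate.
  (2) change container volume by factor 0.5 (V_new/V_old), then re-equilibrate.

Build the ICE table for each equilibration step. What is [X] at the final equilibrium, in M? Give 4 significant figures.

[X]_eq = 0.1276 M

Q₀ = 8.0340e+04 vs Keq = 0.111 ⇒ Q>K, reverse
Step 1:
                   A          E          C          X
  init        0.9507    0.02791    0.06326     0.2152
  Δ           0.5977     0.3985     0.3985    -0.1992
  eq           1.548     0.4264     0.4617    0.01597
  solve Keq expr → x = -0.1992; check Q = 0.111
Then remove 0.5556 M of A.
Step 2:
                   A          E          C          X
  init        0.9928     0.4264     0.4617    0.01597
  Δ          0.03126    0.02084    0.02084   -0.01042
  eq           1.024     0.4472     0.4826   0.005551
  solve Keq expr → x = -0.01042; check Q = 0.111
Then change container volume by factor 0.5 (V_new/V_old).
Step 3:
                   A          E          C          X
  init         2.048     0.8944     0.9651     0.0111
  Δ          -0.3495     -0.233     -0.233     0.1165
  eq           1.699     0.6614     0.7321     0.1276
  solve Keq expr → x = 0.1165; check Q = 0.111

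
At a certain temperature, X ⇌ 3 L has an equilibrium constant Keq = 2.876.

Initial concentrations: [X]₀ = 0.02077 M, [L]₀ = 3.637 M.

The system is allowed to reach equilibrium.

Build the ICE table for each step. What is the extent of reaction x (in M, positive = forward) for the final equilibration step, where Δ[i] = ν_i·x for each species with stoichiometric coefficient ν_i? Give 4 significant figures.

x = -0.7734 M

Q₀ = 2316 vs Keq = 2.876 ⇒ Q>K, reverse
Step 1:
                   X          L
  I          0.02077      3.637
  C           0.7734      -2.32
  E           0.7941      1.317
  solve Keq expr → x = -0.7734; check Q = 2.876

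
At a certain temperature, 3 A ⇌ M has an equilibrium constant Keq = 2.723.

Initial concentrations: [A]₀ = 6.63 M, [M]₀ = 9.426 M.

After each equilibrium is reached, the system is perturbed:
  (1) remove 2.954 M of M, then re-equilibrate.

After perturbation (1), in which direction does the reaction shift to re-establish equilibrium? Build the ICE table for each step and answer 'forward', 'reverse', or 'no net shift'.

Q₀ = 0.03234 vs Keq = 2.723 ⇒ Q<K, forward
Step 1:
                   A          M
  Initial       6.63      9.426
  Change      -5.032      1.677
  Equil        1.598       11.1
  solve Keq expr → x = 1.677; check Q = 2.723
Then remove 2.954 M of M.
Step 2:
                   A          M
  Initial      1.598      8.149
  Change     -0.1535    0.05117
  Equil        1.444      8.201
  solve Keq expr → x = 0.05117; check Q = 2.723

Direction: forward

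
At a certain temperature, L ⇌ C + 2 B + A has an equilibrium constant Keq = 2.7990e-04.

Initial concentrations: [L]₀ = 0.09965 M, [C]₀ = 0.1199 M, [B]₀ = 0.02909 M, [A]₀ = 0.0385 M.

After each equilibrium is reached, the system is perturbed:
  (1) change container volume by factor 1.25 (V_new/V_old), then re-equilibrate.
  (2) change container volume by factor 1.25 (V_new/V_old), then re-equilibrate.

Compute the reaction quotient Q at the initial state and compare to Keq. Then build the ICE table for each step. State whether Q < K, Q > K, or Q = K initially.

Q₀ = 3.9200e-05; Q < K (proceeds forward)

Q₀ = 3.9200e-05 vs Keq = 2.7990e-04 ⇒ Q<K, forward
Step 1:
                    L           C           B           A
  Initial     0.09965      0.1199     0.02909      0.0385
  Change     -0.01442     0.01442     0.02884     0.01442
  Equil       0.08523      0.1343     0.05793     0.05292
  solve Keq expr → x = 0.01442; check Q = 2.7990e-04
Then change container volume by factor 1.25 (V_new/V_old).
Step 2:
                    L           C           B           A
  Initial     0.06818      0.1075     0.04634     0.04234
  Change     -0.00539     0.00539     0.01078     0.00539
  Equil       0.06279      0.1128     0.05713     0.04773
  solve Keq expr → x = 0.00539; check Q = 2.7990e-04
Then change container volume by factor 1.25 (V_new/V_old).
Step 3:
                    L           C           B           A
  Initial     0.05023     0.09028      0.0457     0.03818
  Change    -0.004936    0.004936    0.009873    0.004936
  Equil        0.0453     0.09521     0.05557     0.04312
  solve Keq expr → x = 0.004936; check Q = 2.7990e-04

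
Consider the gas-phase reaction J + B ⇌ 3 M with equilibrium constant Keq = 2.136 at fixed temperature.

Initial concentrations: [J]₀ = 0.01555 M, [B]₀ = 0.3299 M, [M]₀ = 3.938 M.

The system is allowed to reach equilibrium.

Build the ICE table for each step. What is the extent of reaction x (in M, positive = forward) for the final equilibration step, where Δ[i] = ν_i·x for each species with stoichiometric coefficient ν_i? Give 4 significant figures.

Q₀ = 1.1905e+04 vs Keq = 2.136 ⇒ Q>K, reverse
Step 1:
                    J           B           M
  Initial     0.01555      0.3299       3.938
  Change       0.8736      0.8736      -2.621
  Equil        0.8891       1.203       1.317
  solve Keq expr → x = -0.8736; check Q = 2.136

x = -0.8736 M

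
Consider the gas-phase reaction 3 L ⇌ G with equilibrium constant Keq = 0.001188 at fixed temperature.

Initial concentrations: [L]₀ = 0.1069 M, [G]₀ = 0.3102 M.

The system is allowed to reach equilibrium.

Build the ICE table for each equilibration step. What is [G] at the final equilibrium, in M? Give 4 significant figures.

[G]_eq = 0.001312 M

Q₀ = 253.9 vs Keq = 0.001188 ⇒ Q>K, reverse
Step 1:
                   L          G
  init        0.1069     0.3102
  Δ           0.9267    -0.3089
  eq           1.034   0.001312
  solve Keq expr → x = -0.3089; check Q = 0.001188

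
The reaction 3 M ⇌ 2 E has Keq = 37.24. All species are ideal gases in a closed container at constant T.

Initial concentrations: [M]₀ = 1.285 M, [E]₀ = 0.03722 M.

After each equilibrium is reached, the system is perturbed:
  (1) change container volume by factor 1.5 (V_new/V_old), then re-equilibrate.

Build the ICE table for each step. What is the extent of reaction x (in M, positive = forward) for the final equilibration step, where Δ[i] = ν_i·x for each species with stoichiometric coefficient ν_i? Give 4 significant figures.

x = -0.006685 M

Q₀ = 6.5290e-04 vs Keq = 37.24 ⇒ Q<K, forward
Step 1:
                    M           E
  init          1.285     0.03722
  Δ            -1.042      0.6946
  eq           0.2432      0.7318
  solve Keq expr → x = 0.3473; check Q = 37.24
Then change container volume by factor 1.5 (V_new/V_old).
Step 2:
                    M           E
  init         0.1621      0.4878
  Δ           0.02005    -0.01337
  eq           0.1822      0.4745
  solve Keq expr → x = -0.006685; check Q = 37.24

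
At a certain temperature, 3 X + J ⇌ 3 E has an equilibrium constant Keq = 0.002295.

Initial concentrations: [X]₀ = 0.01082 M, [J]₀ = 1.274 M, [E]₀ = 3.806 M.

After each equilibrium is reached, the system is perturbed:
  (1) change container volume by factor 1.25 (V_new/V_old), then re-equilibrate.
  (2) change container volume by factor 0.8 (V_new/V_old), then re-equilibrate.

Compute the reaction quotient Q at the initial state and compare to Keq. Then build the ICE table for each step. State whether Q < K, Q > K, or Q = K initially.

Q₀ = 3.4163e+07; Q > K (proceeds reverse)

Q₀ = 3.4163e+07 vs Keq = 0.002295 ⇒ Q>K, reverse
Step 1:
                   X          J          E
  Initial    0.01082      1.274      3.806
  Change       3.236      1.079     -3.236
  Equil        3.247      2.353     0.5697
  solve Keq expr → x = -1.079; check Q = 0.002295
Then change container volume by factor 1.25 (V_new/V_old).
Step 2:
                   X          J          E
  Initial      2.598      1.882     0.4557
  Change      0.0275   0.009166    -0.0275
  Equil        2.625      1.891     0.4282
  solve Keq expr → x = -0.009166; check Q = 0.002295
Then change container volume by factor 0.8 (V_new/V_old).
Step 3:
                   X          J          E
  Initial      3.282      2.364     0.5353
  Change    -0.03437   -0.01146    0.03437
  Equil        3.247      2.353     0.5697
  solve Keq expr → x = 0.01146; check Q = 0.002295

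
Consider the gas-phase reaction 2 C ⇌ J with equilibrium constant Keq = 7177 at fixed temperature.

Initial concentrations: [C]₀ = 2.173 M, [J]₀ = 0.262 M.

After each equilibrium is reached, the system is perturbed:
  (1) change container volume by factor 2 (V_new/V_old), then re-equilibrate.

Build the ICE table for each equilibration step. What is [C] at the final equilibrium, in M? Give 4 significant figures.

[C]_eq = 0.009658 M

Q₀ = 0.05549 vs Keq = 7177 ⇒ Q<K, forward
Step 1:
                    C           J
  Initial       2.173       0.262
  Change       -2.159        1.08
  Equil       0.01367       1.342
  solve Keq expr → x = 1.08; check Q = 7177
Then change container volume by factor 2 (V_new/V_old).
Step 2:
                    C           J
  Initial    0.006836      0.6708
  Change     0.002822   -0.001411
  Equil      0.009658      0.6694
  solve Keq expr → x = -0.001411; check Q = 7177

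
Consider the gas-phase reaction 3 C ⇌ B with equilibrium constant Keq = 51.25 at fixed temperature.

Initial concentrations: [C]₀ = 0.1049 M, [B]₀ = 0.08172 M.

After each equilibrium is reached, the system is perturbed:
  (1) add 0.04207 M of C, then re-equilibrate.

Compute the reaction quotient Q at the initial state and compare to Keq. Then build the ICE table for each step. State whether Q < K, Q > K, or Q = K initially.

Q₀ = 70.79 vs Keq = 51.25 ⇒ Q>K, reverse
Step 1:
                   C          B
  init        0.1049    0.08172
  Δ          0.01027  -0.003424
  eq          0.1152     0.0783
  solve Keq expr → x = -0.003424; check Q = 51.25
Then add 0.04207 M of C.
Step 2:
                   C          B
  init        0.1572     0.0783
  Δ          -0.0364    0.01213
  eq          0.1208    0.09043
  solve Keq expr → x = 0.01213; check Q = 51.25

Q₀ = 70.79; Q > K (proceeds reverse)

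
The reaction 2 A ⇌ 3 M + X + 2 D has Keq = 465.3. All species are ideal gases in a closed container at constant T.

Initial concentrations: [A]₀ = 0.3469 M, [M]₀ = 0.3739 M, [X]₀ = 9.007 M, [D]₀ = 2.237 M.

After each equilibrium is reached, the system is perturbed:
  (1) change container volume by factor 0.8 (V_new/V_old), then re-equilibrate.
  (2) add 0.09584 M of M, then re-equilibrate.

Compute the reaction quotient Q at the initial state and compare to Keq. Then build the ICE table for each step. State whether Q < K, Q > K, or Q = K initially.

Q₀ = 19.58; Q < K (proceeds forward)

Q₀ = 19.58 vs Keq = 465.3 ⇒ Q<K, forward
Step 1:
                  A         M         X         D
  Initial    0.3469    0.3739     9.007     2.237
  Change    -0.1754    0.2631   0.08771    0.1754
  Equil      0.1715     0.637     9.095     2.412
  solve Keq expr → x = 0.08771; check Q = 465.3
Then change container volume by factor 0.8 (V_new/V_old).
Step 2:
                  A         M         X         D
  Initial    0.2144    0.7963     11.37     3.016
  Change    0.05975  -0.08962  -0.02987  -0.05975
  Equil      0.2741    0.7067     11.34     2.956
  solve Keq expr → x = -0.02987; check Q = 465.3
Then add 0.09584 M of M.
Step 3:
                  A         M         X         D
  Initial    0.2741    0.8025     11.34     2.956
  Change    0.02841  -0.04262  -0.01421  -0.02841
  Equil      0.3025    0.7599     11.32     2.927
  solve Keq expr → x = -0.01421; check Q = 465.3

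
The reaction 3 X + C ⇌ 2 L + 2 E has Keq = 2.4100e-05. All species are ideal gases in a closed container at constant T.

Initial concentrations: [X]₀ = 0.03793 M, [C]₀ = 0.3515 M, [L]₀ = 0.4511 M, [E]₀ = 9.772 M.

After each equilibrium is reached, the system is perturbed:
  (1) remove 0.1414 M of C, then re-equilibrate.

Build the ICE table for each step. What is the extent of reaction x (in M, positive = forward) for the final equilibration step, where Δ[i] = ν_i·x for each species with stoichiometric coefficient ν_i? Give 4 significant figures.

x = -1.5820e-05 M

Q₀ = 1.0131e+06 vs Keq = 2.4100e-05 ⇒ Q>K, reverse
Step 1:
                    X           C           L           E
  Initial     0.03793      0.3515      0.4511       9.772
  Change       0.6763      0.2254     -0.4509     -0.4509
  Equil        0.7142      0.5769  2.4146e-04       9.321
  solve Keq expr → x = -0.2254; check Q = 2.4100e-05
Then remove 0.1414 M of C.
Step 2:
                    X           C           L           E
  Initial      0.7142      0.4355  2.4146e-04       9.321
  Change   4.7461e-05  1.5820e-05 -3.1641e-05 -3.1641e-05
  Equil        0.7143      0.4355  2.0982e-04       9.321
  solve Keq expr → x = -1.5820e-05; check Q = 2.4100e-05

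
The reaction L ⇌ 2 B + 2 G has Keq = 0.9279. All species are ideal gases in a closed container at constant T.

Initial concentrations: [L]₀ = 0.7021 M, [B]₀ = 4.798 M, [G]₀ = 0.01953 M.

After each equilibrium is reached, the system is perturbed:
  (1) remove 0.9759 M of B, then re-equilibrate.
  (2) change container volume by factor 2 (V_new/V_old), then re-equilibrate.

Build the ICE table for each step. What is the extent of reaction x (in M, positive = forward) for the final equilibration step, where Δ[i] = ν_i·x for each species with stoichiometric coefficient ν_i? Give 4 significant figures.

Q₀ = 0.01251 vs Keq = 0.9279 ⇒ Q<K, forward
Step 1:
                  L         B         G
  init       0.7021     4.798   0.01953
  Δ        -0.06797    0.1359    0.1359
  eq         0.6341     4.934    0.1555
  solve Keq expr → x = 0.06797; check Q = 0.9279
Then remove 0.9759 M of B.
Step 2:
                  L         B         G
  init       0.6341     3.958    0.1555
  Δ        -0.01704   0.03408   0.03408
  eq         0.6171     3.992    0.1895
  solve Keq expr → x = 0.01704; check Q = 0.9279
Then change container volume by factor 2 (V_new/V_old).
Step 3:
                  L         B         G
  init       0.3085     1.996   0.09477
  Δ        -0.06456    0.1291    0.1291
  eq          0.244     2.125    0.2239
  solve Keq expr → x = 0.06456; check Q = 0.9279

x = 0.06456 M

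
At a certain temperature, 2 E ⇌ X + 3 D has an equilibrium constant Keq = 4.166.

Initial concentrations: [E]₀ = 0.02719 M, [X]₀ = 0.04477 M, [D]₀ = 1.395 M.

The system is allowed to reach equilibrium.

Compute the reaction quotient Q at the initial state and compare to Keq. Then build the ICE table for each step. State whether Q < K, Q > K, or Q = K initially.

Q₀ = 164.4 vs Keq = 4.166 ⇒ Q>K, reverse
Step 1:
                  E         X         D
  Initial   0.02719   0.04477     1.395
  Change    0.06059   -0.0303  -0.09089
  Equil     0.08778   0.01447     1.304
  solve Keq expr → x = -0.0303; check Q = 4.166

Q₀ = 164.4; Q > K (proceeds reverse)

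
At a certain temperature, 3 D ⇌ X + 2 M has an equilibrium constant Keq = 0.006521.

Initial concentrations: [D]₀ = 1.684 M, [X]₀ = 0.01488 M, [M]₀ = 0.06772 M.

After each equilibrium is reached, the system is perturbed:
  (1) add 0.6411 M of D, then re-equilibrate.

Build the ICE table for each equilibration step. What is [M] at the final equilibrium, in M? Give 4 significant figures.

[M]_eq = 0.4318 M

Q₀ = 1.4289e-05 vs Keq = 0.006521 ⇒ Q<K, forward
Step 1:
                   D          X          M
  init         1.684    0.01488    0.06772
  Δ           -0.379     0.1263     0.2527
  eq           1.305     0.1412     0.3204
  solve Keq expr → x = 0.1263; check Q = 0.006521
Then add 0.6411 M of D.
Step 2:
                   D          X          M
  init         1.946     0.1412     0.3204
  Δ          -0.1671    0.05571     0.1114
  eq           1.779     0.1969     0.4318
  solve Keq expr → x = 0.05571; check Q = 0.006521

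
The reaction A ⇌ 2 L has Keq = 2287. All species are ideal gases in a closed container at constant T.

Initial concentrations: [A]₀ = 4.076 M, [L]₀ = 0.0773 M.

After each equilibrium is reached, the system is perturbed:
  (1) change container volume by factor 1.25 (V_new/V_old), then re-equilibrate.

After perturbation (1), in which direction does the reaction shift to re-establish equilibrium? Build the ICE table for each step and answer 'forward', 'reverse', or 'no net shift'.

Direction: forward

Q₀ = 0.001466 vs Keq = 2287 ⇒ Q<K, forward
Step 1:
                  A         L
  Initial     4.076    0.0773
  Change     -4.047     8.094
  Equil     0.02919     8.171
  solve Keq expr → x = 4.047; check Q = 2287
Then change container volume by factor 1.25 (V_new/V_old).
Step 2:
                  A         L
  Initial   0.02335     6.537
  Change  -0.004618  0.009236
  Equil     0.01874     6.546
  solve Keq expr → x = 0.004618; check Q = 2287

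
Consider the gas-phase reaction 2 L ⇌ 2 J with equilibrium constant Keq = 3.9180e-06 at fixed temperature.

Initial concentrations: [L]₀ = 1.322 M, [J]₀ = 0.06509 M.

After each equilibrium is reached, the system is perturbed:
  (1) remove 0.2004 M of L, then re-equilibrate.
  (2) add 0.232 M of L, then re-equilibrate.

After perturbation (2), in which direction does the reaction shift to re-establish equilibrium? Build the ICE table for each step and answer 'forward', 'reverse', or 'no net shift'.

Q₀ = 0.002424 vs Keq = 3.9180e-06 ⇒ Q>K, reverse
Step 1:
                  L         J
  I           1.322   0.06509
  C         0.06235  -0.06235
  E           1.384   0.00274
  solve Keq expr → x = -0.03117; check Q = 3.9180e-06
Then remove 0.2004 M of L.
Step 2:
                  L         J
  I           1.184   0.00274
  C       3.9589e-04 -3.9589e-04
  E           1.184  0.002344
  solve Keq expr → x = -1.9794e-04; check Q = 3.9180e-06
Then add 0.232 M of L.
Step 3:
                  L         J
  I           1.416  0.002344
  C       -4.5831e-04 4.5831e-04
  E           1.416  0.002803
  solve Keq expr → x = 2.2916e-04; check Q = 3.9180e-06

Direction: forward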